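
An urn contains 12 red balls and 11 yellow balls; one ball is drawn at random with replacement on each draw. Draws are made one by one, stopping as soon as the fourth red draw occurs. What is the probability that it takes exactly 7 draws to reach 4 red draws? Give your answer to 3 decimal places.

Y = trial on which the fourth success occurs; negative binomial, r=4, p=0.521739.
P(Y=7) = C(6,3) · p^4 · (1−p)^3
= 20 · 0.074099 · 0.10939 = 0.16212

0.162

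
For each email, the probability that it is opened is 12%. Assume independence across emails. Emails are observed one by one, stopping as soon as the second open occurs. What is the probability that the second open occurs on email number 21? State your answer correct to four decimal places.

0.0254

Y = trial on which the second success occurs; negative binomial, r=2, p=0.12.
P(Y=21) = C(20,1) · p^2 · (1−p)^19
= 20 · 0.0144 · 0.08814 = 0.025384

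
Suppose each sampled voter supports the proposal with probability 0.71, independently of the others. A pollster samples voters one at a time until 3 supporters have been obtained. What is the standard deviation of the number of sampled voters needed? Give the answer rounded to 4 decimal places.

Y = total sampled voters until the third success; negative binomial with r=3, p=0.71.
SD(Y) = √[r(1−p)/p²] = √(1.725848) = 1.313715

1.3137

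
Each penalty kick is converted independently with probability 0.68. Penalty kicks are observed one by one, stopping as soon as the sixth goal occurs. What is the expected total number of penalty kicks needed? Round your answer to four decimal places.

8.8235

Y = total penalty kicks until the sixth success; negative binomial with r=6, p=0.68.
E[Y] = r / p = 6 / 0.68 = 8.823529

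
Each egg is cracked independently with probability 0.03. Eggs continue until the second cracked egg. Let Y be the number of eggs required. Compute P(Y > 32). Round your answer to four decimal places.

0.7507

Needing more than 32 eggs ⇔ fewer than 2 successes in the first 32. With X ~ Binomial(32, 0.03), P(Y > 32) = P(X ≤ 1).
  k=0: C(32,0)·0.03^0·0.97^32 = 0.377308
  k=1: C(32,1)·0.03^1·0.97^31 = 0.373418
P(X ≤ 1) = 0.750725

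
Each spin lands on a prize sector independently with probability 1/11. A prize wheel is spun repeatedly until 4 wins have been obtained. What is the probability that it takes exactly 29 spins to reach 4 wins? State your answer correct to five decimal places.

0.02065

Y = trial on which the fourth success occurs; negative binomial, r=4, p=0.090909.
P(Y=29) = C(28,3) · p^4 · (1−p)^25
= 3276 · 6.8301e-05 · 0.092296 = 0.0206517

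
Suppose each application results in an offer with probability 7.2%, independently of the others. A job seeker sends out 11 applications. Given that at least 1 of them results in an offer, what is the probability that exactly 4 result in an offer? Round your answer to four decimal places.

X ~ Binomial(11, 0.072). Want P(X=4 | X≥1) = P(X=4) / P(X≥1).
P(X=4) = C(11,4)·0.072^4·0.928^7 = 0.005256
P(X≥1) = 1 − 0.439570 = 0.560430
Ratio = 0.005256 / 0.560430 = 0.009379

0.0094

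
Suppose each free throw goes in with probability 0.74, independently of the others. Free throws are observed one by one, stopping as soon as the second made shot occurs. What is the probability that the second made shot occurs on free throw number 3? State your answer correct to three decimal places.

Y = trial on which the second success occurs; negative binomial, r=2, p=0.74.
P(Y=3) = C(2,1) · p^2 · (1−p)^1
= 2 · 0.5476 · 0.26 = 0.28475

0.285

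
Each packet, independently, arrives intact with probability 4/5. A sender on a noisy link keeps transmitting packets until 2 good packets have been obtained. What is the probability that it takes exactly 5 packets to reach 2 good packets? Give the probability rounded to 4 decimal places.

Y = trial on which the second success occurs; negative binomial, r=2, p=0.80.
P(Y=5) = C(4,1) · p^2 · (1−p)^3
= 4 · 0.64 · 0.008 = 0.020480

0.0205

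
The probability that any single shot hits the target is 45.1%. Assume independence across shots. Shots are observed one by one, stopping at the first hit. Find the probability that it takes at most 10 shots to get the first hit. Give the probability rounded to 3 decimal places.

0.998

Y = number of shots to the first success; geometric, p = 0.451.
P(Y ≤ 10) = 1 − (1−p)^10 = 1 − 0.00249 = 0.99751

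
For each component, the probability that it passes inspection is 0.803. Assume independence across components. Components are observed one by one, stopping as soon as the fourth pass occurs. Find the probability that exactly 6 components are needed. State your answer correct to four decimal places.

Y = trial on which the fourth success occurs; negative binomial, r=4, p=0.803.
P(Y=6) = C(5,3) · p^4 · (1−p)^2
= 10 · 0.41578 · 0.038809 = 0.161360

0.1614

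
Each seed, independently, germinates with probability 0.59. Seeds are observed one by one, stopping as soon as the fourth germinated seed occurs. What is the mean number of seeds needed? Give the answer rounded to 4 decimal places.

Y = total seeds until the fourth success; negative binomial with r=4, p=0.59.
E[Y] = r / p = 4 / 0.59 = 6.779661

6.7797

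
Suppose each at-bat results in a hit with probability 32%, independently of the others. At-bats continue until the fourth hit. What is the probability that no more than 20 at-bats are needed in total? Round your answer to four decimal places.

0.9235

Finishing within 20 at-bats ⇔ at least 4 successes in the first 20. With X ~ Binomial(20, 0.32), P(Y ≤ 20) = 1 − P(X ≤ 3).
  k=0: C(20,0)·0.32^0·0.68^20 = 0.000447
  k=1: C(20,1)·0.32^1·0.68^19 = 0.004206
  k=2: C(20,2)·0.32^2·0.68^18 = 0.018802
  k=3: C(20,3)·0.32^3·0.68^17 = 0.053089
1 − 0.076544 = 0.923456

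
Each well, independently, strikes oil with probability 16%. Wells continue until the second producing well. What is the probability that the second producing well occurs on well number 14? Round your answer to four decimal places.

Y = trial on which the second success occurs; negative binomial, r=2, p=0.16.
P(Y=14) = C(13,1) · p^2 · (1−p)^12
= 13 · 0.0256 · 0.12341 = 0.041071

0.0411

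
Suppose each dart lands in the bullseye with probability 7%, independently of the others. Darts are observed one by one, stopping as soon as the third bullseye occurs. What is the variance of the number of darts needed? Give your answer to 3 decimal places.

Y = total darts until the third success; negative binomial with r=3, p=0.07.
Var(Y) = r(1−p)/p² = 3·0.93 / 0.07² = 569.38776

569.388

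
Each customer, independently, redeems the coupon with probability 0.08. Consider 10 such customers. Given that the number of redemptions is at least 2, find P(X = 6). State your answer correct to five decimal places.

X ~ Binomial(10, 0.08). Want P(X=6 | X≥2) = P(X=6) / P(X≥2).
P(X=6) = C(10,6)·0.08^6·0.92^4 = 0.0000394
P(X≥2) = 1 − 0.4343885 − 0.3777291 = 0.1878825
Ratio = 0.0000394 / 0.1878825 = 0.0002099

0.00021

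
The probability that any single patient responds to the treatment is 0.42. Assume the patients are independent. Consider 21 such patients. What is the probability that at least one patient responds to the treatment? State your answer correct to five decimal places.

P(at least one) = 1 − P(none) = 1 − (1 − 0.42)^21
= 1 − 0.0000108 = 0.9999892

0.99999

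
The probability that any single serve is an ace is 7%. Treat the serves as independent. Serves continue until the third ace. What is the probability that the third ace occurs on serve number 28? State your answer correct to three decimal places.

Y = trial on which the third success occurs; negative binomial, r=3, p=0.07.
P(Y=28) = C(27,2) · p^3 · (1−p)^25
= 351 · 0.000343 · 0.16296 = 0.01962

0.020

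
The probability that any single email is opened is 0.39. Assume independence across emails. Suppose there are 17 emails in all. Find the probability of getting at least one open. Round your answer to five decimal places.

P(at least one) = 1 − P(none) = 1 − (1 − 0.39)^17
= 1 − 0.0002242 = 0.9997758

0.99978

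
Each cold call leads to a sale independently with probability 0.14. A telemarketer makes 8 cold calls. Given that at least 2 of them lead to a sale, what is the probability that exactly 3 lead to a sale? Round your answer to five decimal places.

0.23236

X ~ Binomial(8, 0.14). Want P(X=3 | X≥2) = P(X=3) / P(X≥2).
P(X=3) = C(8,3)·0.14^3·0.86^5 = 0.0722877
P(X≥2) = 1 − 0.2992179 − 0.3896792 = 0.3111029
Ratio = 0.0722877 / 0.3111029 = 0.2323594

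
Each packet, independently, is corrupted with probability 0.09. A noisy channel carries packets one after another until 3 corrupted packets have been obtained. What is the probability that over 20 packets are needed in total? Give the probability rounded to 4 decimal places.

0.7334

Needing more than 20 packets ⇔ fewer than 3 successes in the first 20. With X ~ Binomial(20, 0.09), P(Y > 20) = P(X ≤ 2).
  k=0: C(20,0)·0.09^0·0.91^20 = 0.151645
  k=1: C(20,1)·0.09^1·0.91^19 = 0.299957
  k=2: C(20,2)·0.09^2·0.91^18 = 0.281828
P(X ≤ 2) = 0.733430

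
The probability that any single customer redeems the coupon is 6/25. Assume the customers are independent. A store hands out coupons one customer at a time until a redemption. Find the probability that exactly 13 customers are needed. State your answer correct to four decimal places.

0.0089

Geometric (trials to first success), p = 0.24.
P(Y = 13) = (1−p)^12 · p = 0.037133 · 0.24 = 0.008912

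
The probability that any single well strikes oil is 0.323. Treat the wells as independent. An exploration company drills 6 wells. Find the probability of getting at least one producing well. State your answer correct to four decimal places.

0.9037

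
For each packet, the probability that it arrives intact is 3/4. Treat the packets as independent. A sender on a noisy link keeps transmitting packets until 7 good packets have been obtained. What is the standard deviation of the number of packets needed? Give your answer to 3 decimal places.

Y = total packets until the seventh success; negative binomial with r=7, p=0.75.
SD(Y) = √[r(1−p)/p²] = √(3.11111) = 1.76383

1.764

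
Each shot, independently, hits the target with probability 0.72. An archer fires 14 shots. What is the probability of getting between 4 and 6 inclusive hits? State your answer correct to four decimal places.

0.0207

X ~ Binomial(14, 0.72); P(4 ≤ X ≤ 6) = Σ C(14,k) p^k (1−p)^(14−k) over k:
  k=4: C(14,4)·0.72^4·0.28^10 = 0.000797
  k=5: C(14,5)·0.72^5·0.28^9 = 0.004098
  k=6: C(14,6)·0.72^6·0.28^8 = 0.015806
Total = 0.020700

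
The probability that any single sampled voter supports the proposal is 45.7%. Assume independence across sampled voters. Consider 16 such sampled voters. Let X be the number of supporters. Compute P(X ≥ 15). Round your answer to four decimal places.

0.0001

X ~ Binomial(16, 0.457); P(X ≥ 15) = Σ C(16,k) p^k (1−p)^(16−k) over k:
  k=15: C(16,15)·0.457^15·0.543^1 = 0.000069
  k=16: C(16,16)·0.457^16·0.543^0 = 0.000004
Total = 0.000072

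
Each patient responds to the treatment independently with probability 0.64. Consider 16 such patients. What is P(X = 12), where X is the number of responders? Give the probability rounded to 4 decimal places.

0.1444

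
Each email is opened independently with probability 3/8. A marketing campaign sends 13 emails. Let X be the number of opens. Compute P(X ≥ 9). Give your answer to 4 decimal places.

X ~ Binomial(13, 0.375); P(X ≥ 9) = Σ C(13,k) p^k (1−p)^(13−k) over k:
  k=9: C(13,9)·0.375^9·0.625^4 = 0.016000
  k=10: C(13,10)·0.375^10·0.625^3 = 0.003840
  k=11: C(13,11)·0.375^11·0.625^2 = 0.000628
  k=12: C(13,12)·0.375^12·0.625^1 = 0.000063
  k=13: C(13,13)·0.375^13·0.625^0 = 0.000003
Total = 0.020534

0.0205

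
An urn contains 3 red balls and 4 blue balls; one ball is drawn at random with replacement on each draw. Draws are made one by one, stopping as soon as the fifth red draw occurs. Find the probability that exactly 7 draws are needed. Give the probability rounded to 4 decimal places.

Y = trial on which the fifth success occurs; negative binomial, r=5, p=0.428571.
P(Y=7) = C(6,4) · p^5 · (1−p)^2
= 15 · 0.014458 · 0.32653 = 0.070816

0.0708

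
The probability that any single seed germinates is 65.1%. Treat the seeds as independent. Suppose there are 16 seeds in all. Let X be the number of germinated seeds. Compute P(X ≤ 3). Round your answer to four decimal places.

0.0002

X ~ Binomial(16, 0.651); P(X ≤ 3) = Σ C(16,k) p^k (1−p)^(16−k) over k:
  k=0: C(16,0)·0.651^0·0.349^16 = 0.000000
  k=1: C(16,1)·0.651^1·0.349^15 = 0.000001
  k=2: C(16,2)·0.651^2·0.349^14 = 0.000020
  k=3: C(16,3)·0.651^3·0.349^13 = 0.000176
Total = 0.000198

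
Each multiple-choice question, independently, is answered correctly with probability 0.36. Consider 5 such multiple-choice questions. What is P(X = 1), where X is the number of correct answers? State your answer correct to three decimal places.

X ~ Binomial(n=5, p=0.36).
P(X=1) = C(5,1) · p^1 · (1−p)^4
= 5 · 0.36 · 0.16777 = 0.30199

0.302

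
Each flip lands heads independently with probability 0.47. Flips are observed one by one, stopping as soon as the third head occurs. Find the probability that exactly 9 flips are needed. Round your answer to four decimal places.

0.0644

Y = trial on which the third success occurs; negative binomial, r=3, p=0.47.
P(Y=9) = C(8,2) · p^3 · (1−p)^6
= 28 · 0.10382 · 0.022164 = 0.064433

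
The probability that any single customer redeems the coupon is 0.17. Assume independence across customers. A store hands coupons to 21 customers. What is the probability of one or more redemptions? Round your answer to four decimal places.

0.9800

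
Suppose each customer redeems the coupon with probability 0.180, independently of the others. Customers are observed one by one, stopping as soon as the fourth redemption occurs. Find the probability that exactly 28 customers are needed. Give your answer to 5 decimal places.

Y = trial on which the fourth success occurs; negative binomial, r=4, p=0.18.
P(Y=28) = C(27,3) · p^4 · (1−p)^24
= 2925 · 0.0010498 · 0.0085415 = 0.0262270

0.02623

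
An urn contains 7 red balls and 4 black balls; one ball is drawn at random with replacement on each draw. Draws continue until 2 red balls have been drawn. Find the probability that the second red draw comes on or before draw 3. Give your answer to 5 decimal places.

0.69947

Finishing within 3 draws ⇔ at least 2 successes in the first 3. With X ~ Binomial(3, 0.636364), P(Y ≤ 3) = 1 − P(X ≤ 1).
  k=0: C(3,0)·0.636364^0·0.363636^3 = 0.0480841
  k=1: C(3,1)·0.636364^1·0.363636^2 = 0.2524418
1 − 0.3005259 = 0.6994741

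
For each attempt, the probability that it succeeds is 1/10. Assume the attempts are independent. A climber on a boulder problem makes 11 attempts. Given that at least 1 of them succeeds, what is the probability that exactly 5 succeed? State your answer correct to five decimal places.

0.00358

X ~ Binomial(11, 0.10). Want P(X=5 | X≥1) = P(X=5) / P(X≥1).
P(X=5) = C(11,5)·0.10^5·0.90^6 = 0.0024553
P(X≥1) = 1 − 0.3138106 = 0.6861894
Ratio = 0.0024553 / 0.6861894 = 0.0035781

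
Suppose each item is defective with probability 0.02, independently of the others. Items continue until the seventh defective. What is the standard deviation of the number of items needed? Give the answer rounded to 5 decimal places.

130.95801

Y = total items until the seventh success; negative binomial with r=7, p=0.02.
SD(Y) = √[r(1−p)/p²] = √(17150.0000000) = 130.9580085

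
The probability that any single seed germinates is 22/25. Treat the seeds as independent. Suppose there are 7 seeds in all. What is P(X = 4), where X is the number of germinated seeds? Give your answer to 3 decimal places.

0.036

X ~ Binomial(n=7, p=0.88).
P(X=4) = C(7,4) · p^4 · (1−p)^3
= 35 · 0.5997 · 0.001728 = 0.03627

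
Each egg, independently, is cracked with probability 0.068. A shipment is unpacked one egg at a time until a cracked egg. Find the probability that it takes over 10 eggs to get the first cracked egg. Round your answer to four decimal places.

0.4945

Y = number of eggs to the first success; geometric, p = 0.068.
P(Y > 10) = P(first 10 all fail) = (1−p)^10 = 0.494492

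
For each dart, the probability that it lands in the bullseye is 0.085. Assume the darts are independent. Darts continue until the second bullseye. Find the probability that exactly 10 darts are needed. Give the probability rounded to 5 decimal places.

0.03195

Y = trial on which the second success occurs; negative binomial, r=2, p=0.085.
P(Y=10) = C(9,1) · p^2 · (1−p)^8
= 9 · 0.007225 · 0.49132 = 0.0319484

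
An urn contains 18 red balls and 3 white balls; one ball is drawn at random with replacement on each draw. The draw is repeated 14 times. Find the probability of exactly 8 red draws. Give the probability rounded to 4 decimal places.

X ~ Binomial(n=14, p=0.857143).
P(X=8) = C(14,8) · p^8 · (1−p)^6
= 3003 · 0.29136 · 8.4999e-06 = 0.007437

0.0074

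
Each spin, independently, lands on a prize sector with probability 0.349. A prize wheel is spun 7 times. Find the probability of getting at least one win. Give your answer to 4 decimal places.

0.9504

P(at least one) = 1 − P(none) = 1 − (1 − 0.349)^7
= 1 − 0.049553 = 0.950447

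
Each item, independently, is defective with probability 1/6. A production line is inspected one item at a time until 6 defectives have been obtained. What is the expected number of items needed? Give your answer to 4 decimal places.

36.0000

Y = total items until the sixth success; negative binomial with r=6, p=0.166667.
E[Y] = r / p = 6 / 0.166667 = 36.000000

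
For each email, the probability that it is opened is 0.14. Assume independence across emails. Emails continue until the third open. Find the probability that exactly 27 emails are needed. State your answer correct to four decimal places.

0.0239

Y = trial on which the third success occurs; negative binomial, r=3, p=0.14.
P(Y=27) = C(26,2) · p^3 · (1−p)^24
= 325 · 0.002744 · 0.026789 = 0.023891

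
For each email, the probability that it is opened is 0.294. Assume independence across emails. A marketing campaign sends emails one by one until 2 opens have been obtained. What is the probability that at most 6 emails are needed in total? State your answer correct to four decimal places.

0.5668

Finishing within 6 emails ⇔ at least 2 successes in the first 6. With X ~ Binomial(6, 0.294), P(Y ≤ 6) = 1 − P(X ≤ 1).
  k=0: C(6,0)·0.294^0·0.706^6 = 0.123831
  k=1: C(6,1)·0.294^1·0.706^5 = 0.309401
1 − 0.433232 = 0.566768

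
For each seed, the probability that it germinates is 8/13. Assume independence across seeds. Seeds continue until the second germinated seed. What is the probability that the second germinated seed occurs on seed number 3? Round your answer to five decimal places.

Y = trial on which the second success occurs; negative binomial, r=2, p=0.615385.
P(Y=3) = C(2,1) · p^2 · (1−p)^1
= 2 · 0.3787 · 0.38462 = 0.2913063

0.29131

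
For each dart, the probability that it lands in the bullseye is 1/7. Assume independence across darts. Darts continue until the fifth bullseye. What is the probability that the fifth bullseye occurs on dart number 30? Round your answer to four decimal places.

0.0300

Y = trial on which the fifth success occurs; negative binomial, r=5, p=0.142857.
P(Y=30) = C(29,4) · p^5 · (1−p)^25
= 23751 · 5.9499e-05 · 0.0212 = 0.029959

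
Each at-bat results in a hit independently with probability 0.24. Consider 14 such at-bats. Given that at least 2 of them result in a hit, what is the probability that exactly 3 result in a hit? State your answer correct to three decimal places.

0.278

X ~ Binomial(14, 0.24). Want P(X=3 | X≥2) = P(X=3) / P(X≥2).
P(X=3) = C(14,3)·0.24^3·0.76^11 = 0.24586
P(X≥2) = 1 − 0.02145 − 0.09482 = 0.88373
Ratio = 0.24586 / 0.88373 = 0.27821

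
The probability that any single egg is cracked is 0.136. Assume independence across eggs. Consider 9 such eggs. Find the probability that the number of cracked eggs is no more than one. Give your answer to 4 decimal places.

0.6484

X ~ Binomial(9, 0.136); P(X ≤ 1) = Σ C(9,k) p^k (1−p)^(9−k) over k:
  k=0: C(9,0)·0.136^0·0.864^9 = 0.268302
  k=1: C(9,1)·0.136^1·0.864^8 = 0.380094
Total = 0.648396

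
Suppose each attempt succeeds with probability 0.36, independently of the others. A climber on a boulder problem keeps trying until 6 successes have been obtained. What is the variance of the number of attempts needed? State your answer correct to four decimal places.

29.6296

Y = total attempts until the sixth success; negative binomial with r=6, p=0.36.
Var(Y) = r(1−p)/p² = 6·0.64 / 0.36² = 29.629630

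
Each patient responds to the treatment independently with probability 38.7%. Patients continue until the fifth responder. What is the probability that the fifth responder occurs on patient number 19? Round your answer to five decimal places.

Y = trial on which the fifth success occurs; negative binomial, r=5, p=0.387.
P(Y=19) = C(18,4) · p^5 · (1−p)^14
= 3060 · 0.0086807 · 0.0010579 = 0.0281011

0.02810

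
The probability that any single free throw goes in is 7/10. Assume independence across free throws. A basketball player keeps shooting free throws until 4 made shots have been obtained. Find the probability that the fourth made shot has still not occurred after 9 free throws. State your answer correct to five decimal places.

0.02529

Needing more than 9 free throws ⇔ fewer than 4 successes in the first 9. With X ~ Binomial(9, 0.70), P(Y > 9) = P(X ≤ 3).
  k=0: C(9,0)·0.70^0·0.30^9 = 0.0000197
  k=1: C(9,1)·0.70^1·0.30^8 = 0.0004133
  k=2: C(9,2)·0.70^2·0.30^7 = 0.0038579
  k=3: C(9,3)·0.70^3·0.30^6 = 0.0210039
P(X ≤ 3) = 0.0252948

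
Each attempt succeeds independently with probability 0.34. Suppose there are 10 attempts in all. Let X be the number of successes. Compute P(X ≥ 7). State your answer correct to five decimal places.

0.02204

X ~ Binomial(10, 0.34); P(X ≥ 7) = Σ C(10,k) p^k (1−p)^(10−k) over k:
  k=7: C(10,7)·0.34^7·0.66^3 = 0.0181203
  k=8: C(10,8)·0.34^8·0.66^2 = 0.0035005
  k=9: C(10,9)·0.34^9·0.66^1 = 0.0004007
  k=10: C(10,10)·0.34^10·0.66^0 = 0.0000206
Total = 0.0220422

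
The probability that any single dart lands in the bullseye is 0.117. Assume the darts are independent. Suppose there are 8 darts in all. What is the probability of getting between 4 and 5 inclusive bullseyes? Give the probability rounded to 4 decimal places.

0.0088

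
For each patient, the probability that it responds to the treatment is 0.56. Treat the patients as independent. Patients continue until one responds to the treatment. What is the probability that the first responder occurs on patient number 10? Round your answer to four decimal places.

Geometric (trials to first success), p = 0.56.
P(Y = 10) = (1−p)^9 · p = 0.00061812 · 0.56 = 0.000346

0.0003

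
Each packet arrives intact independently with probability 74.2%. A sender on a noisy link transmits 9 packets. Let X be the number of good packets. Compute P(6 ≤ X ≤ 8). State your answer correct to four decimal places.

0.7508

X ~ Binomial(9, 0.742); P(6 ≤ X ≤ 8) = Σ C(9,k) p^k (1−p)^(9−k) over k:
  k=6: C(9,6)·0.742^6·0.258^3 = 0.240748
  k=7: C(9,7)·0.742^7·0.258^2 = 0.296735
  k=8: C(9,8)·0.742^8·0.258^1 = 0.213350
Total = 0.750833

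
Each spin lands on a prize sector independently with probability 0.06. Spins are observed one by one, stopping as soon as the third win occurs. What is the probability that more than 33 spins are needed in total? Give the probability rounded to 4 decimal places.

0.6823

Needing more than 33 spins ⇔ fewer than 3 successes in the first 33. With X ~ Binomial(33, 0.06), P(Y > 33) = P(X ≤ 2).
  k=0: C(33,0)·0.06^0·0.94^33 = 0.129783
  k=1: C(33,1)·0.06^1·0.94^32 = 0.273374
  k=2: C(33,2)·0.06^2·0.94^31 = 0.279190
P(X ≤ 2) = 0.682347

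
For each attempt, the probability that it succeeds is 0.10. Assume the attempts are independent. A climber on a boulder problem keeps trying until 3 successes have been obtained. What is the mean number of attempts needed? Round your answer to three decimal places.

Y = total attempts until the third success; negative binomial with r=3, p=0.10.
E[Y] = r / p = 3 / 0.10 = 30.00000

30.000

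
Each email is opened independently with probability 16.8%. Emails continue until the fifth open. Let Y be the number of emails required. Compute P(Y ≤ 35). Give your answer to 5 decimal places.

Finishing within 35 emails ⇔ at least 5 successes in the first 35. With X ~ Binomial(35, 0.168), P(Y ≤ 35) = 1 − P(X ≤ 4).
  k=0: C(35,0)·0.168^0·0.832^35 = 0.0016007
  k=1: C(35,1)·0.168^1·0.832^34 = 0.0113128
  k=2: C(35,2)·0.168^2·0.832^33 = 0.0388334
  k=3: C(35,3)·0.168^3·0.832^32 = 0.0862549
  k=4: C(35,4)·0.168^4·0.832^31 = 0.1393349
1 − 0.2773367 = 0.7226633

0.72266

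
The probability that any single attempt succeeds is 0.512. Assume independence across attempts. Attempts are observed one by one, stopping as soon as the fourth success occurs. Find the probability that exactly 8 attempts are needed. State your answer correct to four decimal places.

Y = trial on which the fourth success occurs; negative binomial, r=4, p=0.512.
P(Y=8) = C(7,3) · p^4 · (1−p)^4
= 35 · 0.068719 · 0.056713 = 0.136404

0.1364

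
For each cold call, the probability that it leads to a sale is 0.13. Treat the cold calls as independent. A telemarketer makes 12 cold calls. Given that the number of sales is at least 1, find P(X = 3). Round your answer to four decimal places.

0.1700

X ~ Binomial(12, 0.13). Want P(X=3 | X≥1) = P(X=3) / P(X≥1).
P(X=3) = C(12,3)·0.13^3·0.87^9 = 0.138015
P(X≥1) = 1 − 0.188032 = 0.811968
Ratio = 0.138015 / 0.811968 = 0.169976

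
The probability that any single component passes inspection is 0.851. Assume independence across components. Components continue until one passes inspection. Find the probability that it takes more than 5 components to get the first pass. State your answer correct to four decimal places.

Y = number of components to the first success; geometric, p = 0.851.
P(Y > 5) = P(first 5 all fail) = (1−p)^5 = 0.000073

0.0001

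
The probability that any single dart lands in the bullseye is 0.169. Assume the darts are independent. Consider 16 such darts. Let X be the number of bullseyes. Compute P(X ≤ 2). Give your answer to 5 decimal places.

X ~ Binomial(16, 0.169); P(X ≤ 2) = Σ C(16,k) p^k (1−p)^(16−k) over k:
  k=0: C(16,0)·0.169^0·0.831^16 = 0.0517150
  k=1: C(16,1)·0.169^1·0.831^15 = 0.1682759
  k=2: C(16,2)·0.169^2·0.831^14 = 0.2566664
Total = 0.4766573

0.47666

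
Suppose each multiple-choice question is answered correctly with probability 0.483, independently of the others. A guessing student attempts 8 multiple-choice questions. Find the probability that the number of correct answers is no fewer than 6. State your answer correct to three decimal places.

0.123

X ~ Binomial(8, 0.483); P(X ≥ 6) = Σ C(8,k) p^k (1−p)^(8−k) over k:
  k=6: C(8,6)·0.483^6·0.517^2 = 0.09502
  k=7: C(8,7)·0.483^7·0.517^1 = 0.02536
  k=8: C(8,8)·0.483^8·0.517^0 = 0.00296
Total = 0.12335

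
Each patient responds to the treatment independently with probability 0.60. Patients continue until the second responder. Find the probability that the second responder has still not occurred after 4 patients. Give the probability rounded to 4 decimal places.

0.1792

Needing more than 4 patients ⇔ fewer than 2 successes in the first 4. With X ~ Binomial(4, 0.60), P(Y > 4) = P(X ≤ 1).
  k=0: C(4,0)·0.60^0·0.40^4 = 0.025600
  k=1: C(4,1)·0.60^1·0.40^3 = 0.153600
P(X ≤ 1) = 0.179200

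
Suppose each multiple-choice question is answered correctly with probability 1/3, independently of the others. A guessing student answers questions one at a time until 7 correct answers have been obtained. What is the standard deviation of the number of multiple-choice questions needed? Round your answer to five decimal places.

Y = total multiple-choice questions until the seventh success; negative binomial with r=7, p=0.333333.
SD(Y) = √[r(1−p)/p²] = √(42.0000000) = 6.4807407

6.48074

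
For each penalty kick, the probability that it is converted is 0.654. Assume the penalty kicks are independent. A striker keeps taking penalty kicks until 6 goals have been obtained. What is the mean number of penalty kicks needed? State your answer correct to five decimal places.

9.17431

Y = total penalty kicks until the sixth success; negative binomial with r=6, p=0.654.
E[Y] = r / p = 6 / 0.654 = 9.1743119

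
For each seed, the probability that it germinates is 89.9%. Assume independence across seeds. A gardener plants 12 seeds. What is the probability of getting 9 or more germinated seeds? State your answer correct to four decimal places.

0.9735

X ~ Binomial(12, 0.899); P(X ≥ 9) = Σ C(12,k) p^k (1−p)^(12−k) over k:
  k=9: C(12,9)·0.899^9·0.101^3 = 0.086941
  k=10: C(12,10)·0.899^10·0.101^2 = 0.232158
  k=11: C(12,11)·0.899^11·0.101^1 = 0.375716
  k=12: C(12,12)·0.899^12·0.101^0 = 0.278687
Total = 0.973501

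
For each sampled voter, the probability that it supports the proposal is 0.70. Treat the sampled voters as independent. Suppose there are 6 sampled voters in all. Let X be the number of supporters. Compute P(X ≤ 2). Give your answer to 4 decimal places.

0.0705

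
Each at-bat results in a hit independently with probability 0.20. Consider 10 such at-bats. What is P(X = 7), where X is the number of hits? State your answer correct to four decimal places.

0.0008

X ~ Binomial(n=10, p=0.20).
P(X=7) = C(10,7) · p^7 · (1−p)^3
= 120 · 1.28e-05 · 0.512 = 0.000786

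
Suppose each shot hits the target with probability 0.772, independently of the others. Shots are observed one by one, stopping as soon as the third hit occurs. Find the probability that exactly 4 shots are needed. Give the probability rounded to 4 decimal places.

0.3147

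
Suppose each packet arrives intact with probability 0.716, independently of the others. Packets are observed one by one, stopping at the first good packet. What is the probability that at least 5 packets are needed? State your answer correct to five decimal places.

0.00651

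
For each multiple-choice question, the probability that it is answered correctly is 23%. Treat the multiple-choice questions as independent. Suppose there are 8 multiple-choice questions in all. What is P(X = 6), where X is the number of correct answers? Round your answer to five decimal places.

X ~ Binomial(n=8, p=0.23).
P(X=6) = C(8,6) · p^6 · (1−p)^2
= 28 · 0.00014804 · 0.5929 = 0.0024576

0.00246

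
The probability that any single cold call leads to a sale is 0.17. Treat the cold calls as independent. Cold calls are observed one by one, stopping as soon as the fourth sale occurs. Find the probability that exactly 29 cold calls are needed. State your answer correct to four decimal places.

Y = trial on which the fourth success occurs; negative binomial, r=4, p=0.17.
P(Y=29) = C(28,3) · p^4 · (1−p)^25
= 3276 · 0.00083521 · 0.0094831 = 0.025947

0.0259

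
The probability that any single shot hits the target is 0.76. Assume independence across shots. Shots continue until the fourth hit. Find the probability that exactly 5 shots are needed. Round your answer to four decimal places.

Y = trial on which the fourth success occurs; negative binomial, r=4, p=0.76.
P(Y=5) = C(4,3) · p^4 · (1−p)^1
= 4 · 0.33362 · 0.24 = 0.320277

0.3203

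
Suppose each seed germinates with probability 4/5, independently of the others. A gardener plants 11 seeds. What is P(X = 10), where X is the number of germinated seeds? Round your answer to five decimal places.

0.23622

X ~ Binomial(n=11, p=0.80).
P(X=10) = C(11,10) · p^10 · (1−p)^1
= 11 · 0.10737 · 0.2 = 0.2362232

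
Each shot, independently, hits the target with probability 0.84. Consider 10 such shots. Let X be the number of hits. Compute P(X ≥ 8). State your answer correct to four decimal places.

X ~ Binomial(10, 0.84); P(X ≥ 8) = Σ C(10,k) p^k (1−p)^(10−k) over k:
  k=8: C(10,8)·0.84^8·0.16^2 = 0.285553
  k=9: C(10,9)·0.84^9·0.16^1 = 0.333145
  k=10: C(10,10)·0.84^10·0.16^0 = 0.174901
Total = 0.793599

0.7936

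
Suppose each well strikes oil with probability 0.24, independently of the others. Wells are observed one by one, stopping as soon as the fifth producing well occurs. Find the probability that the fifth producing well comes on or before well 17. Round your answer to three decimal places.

Finishing within 17 wells ⇔ at least 5 successes in the first 17. With X ~ Binomial(17, 0.24), P(Y ≤ 17) = 1 − P(X ≤ 4).
  k=0: C(17,0)·0.24^0·0.76^17 = 0.00942
  k=1: C(17,1)·0.24^1·0.76^16 = 0.05054
  k=2: C(17,2)·0.24^2·0.76^15 = 0.12769
  k=3: C(17,3)·0.24^3·0.76^14 = 0.20162
  k=4: C(17,4)·0.24^4·0.76^13 = 0.22284
1 − 0.61212 = 0.38788

0.388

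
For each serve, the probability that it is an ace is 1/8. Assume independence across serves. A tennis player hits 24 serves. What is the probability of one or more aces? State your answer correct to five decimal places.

0.95943

P(at least one) = 1 − P(none) = 1 − (1 − 0.125)^24
= 1 − 0.0405689 = 0.9594311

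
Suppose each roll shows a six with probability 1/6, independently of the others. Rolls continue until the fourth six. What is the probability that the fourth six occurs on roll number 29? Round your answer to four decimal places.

Y = trial on which the fourth success occurs; negative binomial, r=4, p=0.166667.
P(Y=29) = C(28,3) · p^4 · (1−p)^25
= 3276 · 0.0007716 · 0.010483 = 0.026498

0.0265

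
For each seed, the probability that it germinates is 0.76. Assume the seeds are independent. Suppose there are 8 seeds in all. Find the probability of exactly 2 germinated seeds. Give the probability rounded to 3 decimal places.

0.003

X ~ Binomial(n=8, p=0.76).
P(X=2) = C(8,2) · p^2 · (1−p)^6
= 28 · 0.5776 · 0.0001911 = 0.00309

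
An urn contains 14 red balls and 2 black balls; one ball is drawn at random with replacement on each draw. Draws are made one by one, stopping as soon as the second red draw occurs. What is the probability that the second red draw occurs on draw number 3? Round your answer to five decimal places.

0.19141

Y = trial on which the second success occurs; negative binomial, r=2, p=0.875.
P(Y=3) = C(2,1) · p^2 · (1−p)^1
= 2 · 0.76562 · 0.125 = 0.1914062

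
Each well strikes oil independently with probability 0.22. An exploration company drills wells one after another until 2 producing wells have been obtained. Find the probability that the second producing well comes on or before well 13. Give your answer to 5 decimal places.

0.81540

Finishing within 13 wells ⇔ at least 2 successes in the first 13. With X ~ Binomial(13, 0.22), P(Y ≤ 13) = 1 − P(X ≤ 1).
  k=0: C(13,0)·0.22^0·0.78^13 = 0.0395576
  k=1: C(13,1)·0.22^1·0.78^12 = 0.1450445
1 − 0.1846021 = 0.8153979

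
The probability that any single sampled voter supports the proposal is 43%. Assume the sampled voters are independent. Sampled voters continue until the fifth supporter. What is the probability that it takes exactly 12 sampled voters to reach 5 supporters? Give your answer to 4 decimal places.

Y = trial on which the fifth success occurs; negative binomial, r=5, p=0.43.
P(Y=12) = C(11,4) · p^5 · (1−p)^7
= 330 · 0.014701 · 0.019549 = 0.094838

0.0948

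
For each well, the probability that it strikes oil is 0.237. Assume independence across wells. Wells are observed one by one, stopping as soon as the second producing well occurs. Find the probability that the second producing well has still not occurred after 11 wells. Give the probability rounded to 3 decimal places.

0.225

Needing more than 11 wells ⇔ fewer than 2 successes in the first 11. With X ~ Binomial(11, 0.237), P(Y > 11) = P(X ≤ 1).
  k=0: C(11,0)·0.237^0·0.763^11 = 0.05102
  k=1: C(11,1)·0.237^1·0.763^10 = 0.17434
P(X ≤ 1) = 0.22536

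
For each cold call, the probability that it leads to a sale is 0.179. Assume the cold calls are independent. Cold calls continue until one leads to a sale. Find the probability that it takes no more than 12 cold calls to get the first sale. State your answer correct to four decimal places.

Y = number of cold calls to the first success; geometric, p = 0.179.
P(Y ≤ 12) = 1 − (1−p)^12 = 1 − 0.093782 = 0.906218

0.9062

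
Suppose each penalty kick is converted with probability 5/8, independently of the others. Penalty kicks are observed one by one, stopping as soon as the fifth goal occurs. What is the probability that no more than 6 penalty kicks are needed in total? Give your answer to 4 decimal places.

0.2742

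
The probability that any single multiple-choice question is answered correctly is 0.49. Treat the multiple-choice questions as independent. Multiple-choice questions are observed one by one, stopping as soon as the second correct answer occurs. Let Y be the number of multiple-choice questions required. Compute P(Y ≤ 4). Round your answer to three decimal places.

0.672

Finishing within 4 multiple-choice questions ⇔ at least 2 successes in the first 4. With X ~ Binomial(4, 0.49), P(Y ≤ 4) = 1 − P(X ≤ 1).
  k=0: C(4,0)·0.49^0·0.51^4 = 0.06765
  k=1: C(4,1)·0.49^1·0.51^3 = 0.26000
1 − 0.32765 = 0.67235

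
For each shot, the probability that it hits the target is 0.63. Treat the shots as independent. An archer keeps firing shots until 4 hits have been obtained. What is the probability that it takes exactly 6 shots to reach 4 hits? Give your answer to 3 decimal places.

0.216

Y = trial on which the fourth success occurs; negative binomial, r=4, p=0.63.
P(Y=6) = C(5,3) · p^4 · (1−p)^2
= 10 · 0.15753 · 0.1369 = 0.21566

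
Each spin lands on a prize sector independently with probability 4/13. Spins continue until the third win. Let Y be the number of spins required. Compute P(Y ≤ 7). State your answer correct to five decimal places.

0.37044

Finishing within 7 spins ⇔ at least 3 successes in the first 7. With X ~ Binomial(7, 0.307692), P(Y ≤ 7) = 1 − P(X ≤ 2).
  k=0: C(7,0)·0.307692^0·0.692308^7 = 0.0762244
  k=1: C(7,1)·0.307692^1·0.692308^6 = 0.2371426
  k=2: C(7,2)·0.307692^2·0.692308^5 = 0.3161902
1 − 0.6295572 = 0.3704428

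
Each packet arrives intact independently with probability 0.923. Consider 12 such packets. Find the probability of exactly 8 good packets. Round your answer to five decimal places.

X ~ Binomial(n=12, p=0.923).
P(X=8) = C(12,8) · p^8 · (1−p)^4
= 495 · 0.52676 · 3.5153e-05 = 0.0091660

0.00917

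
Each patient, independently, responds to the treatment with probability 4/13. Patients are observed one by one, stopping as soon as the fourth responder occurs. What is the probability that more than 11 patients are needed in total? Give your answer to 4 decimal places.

0.5470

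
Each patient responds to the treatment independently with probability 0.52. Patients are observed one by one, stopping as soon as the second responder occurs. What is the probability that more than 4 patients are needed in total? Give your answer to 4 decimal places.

Needing more than 4 patients ⇔ fewer than 2 successes in the first 4. With X ~ Binomial(4, 0.52), P(Y > 4) = P(X ≤ 1).
  k=0: C(4,0)·0.52^0·0.48^4 = 0.053084
  k=1: C(4,1)·0.52^1·0.48^3 = 0.230031
P(X ≤ 1) = 0.283116

0.2831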